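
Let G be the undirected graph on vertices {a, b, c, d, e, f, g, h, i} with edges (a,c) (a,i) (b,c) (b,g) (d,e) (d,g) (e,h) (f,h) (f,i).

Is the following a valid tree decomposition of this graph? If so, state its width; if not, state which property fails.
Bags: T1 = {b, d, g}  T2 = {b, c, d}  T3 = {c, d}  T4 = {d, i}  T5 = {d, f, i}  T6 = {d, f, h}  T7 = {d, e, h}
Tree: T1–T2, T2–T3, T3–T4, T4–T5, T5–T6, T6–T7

No — vertex a appears in no bag.

A tree decomposition must satisfy three properties: every vertex lies in some bag; for every edge, both endpoints lie together in some bag; and for every vertex, the bags containing it form a connected subtree. Here vertex a appears in no bag, so the decomposition is invalid.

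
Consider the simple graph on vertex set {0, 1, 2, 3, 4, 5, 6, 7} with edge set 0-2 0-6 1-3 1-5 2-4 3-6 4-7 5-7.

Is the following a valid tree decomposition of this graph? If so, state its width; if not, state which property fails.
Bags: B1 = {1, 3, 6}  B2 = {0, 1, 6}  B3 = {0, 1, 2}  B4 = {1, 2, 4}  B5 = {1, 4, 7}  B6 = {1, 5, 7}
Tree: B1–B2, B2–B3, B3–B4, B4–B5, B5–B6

Yes; width 2.

Checking the three conditions: (i) the bags cover all of {0, 1, 2, 3, 4, 5, 6, 7}; (ii) for each edge, some bag contains both endpoints; (iii) the bags containing any fixed vertex form a subtree. All hold, so the decomposition is valid with width 3 − 1 = 2.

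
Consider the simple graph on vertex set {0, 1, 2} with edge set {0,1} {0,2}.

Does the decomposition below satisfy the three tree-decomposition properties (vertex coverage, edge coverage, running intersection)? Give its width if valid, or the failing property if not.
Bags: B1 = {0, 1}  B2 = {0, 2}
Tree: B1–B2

Yes; width 1.

Checking the three conditions: (i) the bags cover all of {0, 1, 2}; (ii) for each edge, some bag contains both endpoints; (iii) the bags containing any fixed vertex form a subtree. All hold, so the decomposition is valid with width 2 − 1 = 1.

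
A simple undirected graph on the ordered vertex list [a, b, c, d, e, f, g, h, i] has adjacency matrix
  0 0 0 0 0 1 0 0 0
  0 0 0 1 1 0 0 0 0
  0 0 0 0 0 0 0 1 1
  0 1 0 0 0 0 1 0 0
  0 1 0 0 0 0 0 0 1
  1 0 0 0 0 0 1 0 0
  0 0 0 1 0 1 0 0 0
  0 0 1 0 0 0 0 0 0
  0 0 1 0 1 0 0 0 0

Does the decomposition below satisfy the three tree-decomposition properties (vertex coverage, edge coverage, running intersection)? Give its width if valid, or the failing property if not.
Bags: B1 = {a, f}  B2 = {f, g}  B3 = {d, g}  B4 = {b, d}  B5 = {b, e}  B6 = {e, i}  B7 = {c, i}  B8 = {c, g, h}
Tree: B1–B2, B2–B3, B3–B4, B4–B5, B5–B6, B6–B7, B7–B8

A tree decomposition must satisfy three properties: every vertex lies in some bag; for every edge, both endpoints lie together in some bag; and for every vertex, the bags containing it form a connected subtree. Here bags containing vertex g are not connected in the tree, so the decomposition is invalid.

No — bags containing vertex g are not connected in the tree.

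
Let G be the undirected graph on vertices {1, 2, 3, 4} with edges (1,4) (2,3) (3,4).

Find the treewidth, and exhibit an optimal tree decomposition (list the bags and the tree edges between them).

Treewidth 1.
One optimal decomposition is:
Bags: B1 = {1, 4}  B2 = {3, 4}  B3 = {2, 3}
Tree: B1–B2, B2–B3

Each bag holds 2 vertices, so the decomposition has width 1, which upper-bounds the treewidth. Since G has at least one edge (e.g. 1–4), it is not an edgeless graph, so tw(G) ≥ 1. Combining the bounds, tw(G) = 1.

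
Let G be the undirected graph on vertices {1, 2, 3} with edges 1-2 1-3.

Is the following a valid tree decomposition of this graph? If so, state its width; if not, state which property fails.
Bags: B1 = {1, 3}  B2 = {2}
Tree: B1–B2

No — edge (1,2) lies in no bag.

A tree decomposition must satisfy three properties: every vertex lies in some bag; for every edge, both endpoints lie together in some bag; and for every vertex, the bags containing it form a connected subtree. Here edge (1,2) lies in no bag, so the decomposition is invalid.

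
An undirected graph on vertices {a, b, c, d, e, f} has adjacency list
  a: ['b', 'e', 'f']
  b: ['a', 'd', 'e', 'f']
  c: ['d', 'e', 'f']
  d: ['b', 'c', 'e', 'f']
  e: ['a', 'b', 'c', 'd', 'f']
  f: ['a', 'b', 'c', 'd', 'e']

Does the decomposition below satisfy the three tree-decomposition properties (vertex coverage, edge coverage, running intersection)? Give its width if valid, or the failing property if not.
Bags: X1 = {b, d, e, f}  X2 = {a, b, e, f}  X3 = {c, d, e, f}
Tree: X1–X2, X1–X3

Yes; width 3.

Checking the three conditions: (i) the bags cover all of {a, b, c, d, e, f}; (ii) for each edge, some bag contains both endpoints; (iii) the bags containing any fixed vertex form a subtree. All hold, so the decomposition is valid with width 4 − 1 = 3.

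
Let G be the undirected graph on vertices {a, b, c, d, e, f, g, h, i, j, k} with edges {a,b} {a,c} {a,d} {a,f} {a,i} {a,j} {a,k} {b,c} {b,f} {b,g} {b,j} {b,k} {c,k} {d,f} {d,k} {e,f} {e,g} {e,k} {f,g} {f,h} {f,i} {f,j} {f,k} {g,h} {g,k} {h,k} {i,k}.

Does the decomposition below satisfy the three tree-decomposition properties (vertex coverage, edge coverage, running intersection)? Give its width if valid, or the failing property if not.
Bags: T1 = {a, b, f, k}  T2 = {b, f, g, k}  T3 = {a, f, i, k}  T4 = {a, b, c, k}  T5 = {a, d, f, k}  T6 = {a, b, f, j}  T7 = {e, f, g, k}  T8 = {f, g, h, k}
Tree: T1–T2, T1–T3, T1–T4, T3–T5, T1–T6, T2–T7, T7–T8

Checking the three conditions: (i) the bags cover all of {a, b, c, d, e, f, g, h, i, j, k}; (ii) for each edge, some bag contains both endpoints; (iii) the bags containing any fixed vertex form a subtree. All hold, so the decomposition is valid with width 4 − 1 = 3.

Yes; width 3.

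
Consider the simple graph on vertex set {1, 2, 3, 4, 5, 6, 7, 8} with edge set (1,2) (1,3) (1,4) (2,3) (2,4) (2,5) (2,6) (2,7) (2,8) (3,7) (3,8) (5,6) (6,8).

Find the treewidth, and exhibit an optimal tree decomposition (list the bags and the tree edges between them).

Treewidth 2.
Bags: B1 = {2, 3, 8}  B2 = {2, 6, 8}  B3 = {1, 2, 3}  B4 = {2, 5, 6}  B5 = {1, 2, 4}  B6 = {2, 3, 7}
Tree: B1–B2, B1–B3, B2–B4, B3–B5, B3–B6

Each bag holds 3 vertices, so the decomposition has width 2, which upper-bounds the treewidth. For the lower bound, the 3 vertices {2, 3, 8} are pairwise adjacent, and any tree decomposition puts a clique entirely inside one bag — forcing width ≥ 2. Therefore the treewidth is 2.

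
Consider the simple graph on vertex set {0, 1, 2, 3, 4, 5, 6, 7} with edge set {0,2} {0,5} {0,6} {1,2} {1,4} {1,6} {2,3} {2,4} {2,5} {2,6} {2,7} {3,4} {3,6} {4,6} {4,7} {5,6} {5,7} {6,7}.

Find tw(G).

3

A width-3 tree decomposition is:
Bags: B1 = {2, 5, 6, 7}  B2 = {2, 4, 6, 7}  B3 = {1, 2, 4, 6}  B4 = {2, 3, 4, 6}  B5 = {0, 2, 5, 6}
Tree: B1–B2, B2–B3, B3–B4, B1–B5
Each bag holds 4 vertices, so the decomposition has width 3, which upper-bounds the treewidth. Conversely, {0, 2, 5, 6} is a clique of size 4, and the vertices of any clique must share a bag in every tree decomposition; so some bag has ≥ 4 vertices and tw(G) ≥ 3. Combining the bounds, tw(G) = 3.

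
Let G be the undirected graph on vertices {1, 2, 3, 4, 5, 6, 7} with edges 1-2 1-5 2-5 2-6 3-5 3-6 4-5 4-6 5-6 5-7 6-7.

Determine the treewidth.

A width-2 tree decomposition is:
Bags: B1 = {3, 5, 6}  B2 = {2, 5, 6}  B3 = {5, 6, 7}  B4 = {1, 2, 5}  B5 = {4, 5, 6}
Tree: B1–B2, B2–B3, B2–B4, B2–B5
Each bag holds 3 vertices, so the decomposition has width 2, which upper-bounds the treewidth. On the other hand G contains the 3-clique {1, 2, 5}. A clique must lie in a single bag of any decomposition, so no decomposition can have width below 2. Therefore the treewidth is 2.

2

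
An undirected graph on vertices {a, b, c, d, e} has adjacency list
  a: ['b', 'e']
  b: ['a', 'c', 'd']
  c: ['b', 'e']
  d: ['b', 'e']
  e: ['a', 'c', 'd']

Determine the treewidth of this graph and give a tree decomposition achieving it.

Treewidth 2.
One optimal decomposition is:
Bags: B1 = {b, d, e}  B2 = {a, b, e}  B3 = {b, c, e}
Tree: B1–B2, B2–B3

The largest bag has 3 vertices, giving width 2; this decomposition certifies tw(G) ≤ 2. Since e–d–b–a–e is a cycle in G, G is not acyclic. Forests are exactly the graphs of treewidth ≤ 1, so tw(G) ≥ 2. Combining the bounds, tw(G) = 2.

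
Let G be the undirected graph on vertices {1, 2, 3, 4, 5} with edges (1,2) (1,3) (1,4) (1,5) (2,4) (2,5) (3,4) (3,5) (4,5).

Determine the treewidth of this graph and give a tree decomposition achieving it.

Each bag holds 4 vertices, so the decomposition has width 3, which upper-bounds the treewidth. Conversely, {1, 2, 4, 5} is a clique of size 4, and the vertices of any clique must share a bag in every tree decomposition; so some bag has ≥ 4 vertices and tw(G) ≥ 3. Therefore the treewidth is 3.

Treewidth 3.
Bags: B1 = {1, 3, 4, 5}  B2 = {1, 2, 4, 5}
Tree: B1–B2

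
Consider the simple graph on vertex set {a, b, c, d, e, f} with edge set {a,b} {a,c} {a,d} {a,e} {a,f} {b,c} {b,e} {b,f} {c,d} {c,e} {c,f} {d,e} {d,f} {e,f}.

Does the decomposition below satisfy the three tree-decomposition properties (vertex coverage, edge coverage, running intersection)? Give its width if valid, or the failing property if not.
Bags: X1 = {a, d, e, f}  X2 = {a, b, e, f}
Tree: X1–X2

A tree decomposition must satisfy three properties: every vertex lies in some bag; for every edge, both endpoints lie together in some bag; and for every vertex, the bags containing it form a connected subtree. Here vertex c appears in no bag, so the decomposition is invalid.

No — vertex c appears in no bag.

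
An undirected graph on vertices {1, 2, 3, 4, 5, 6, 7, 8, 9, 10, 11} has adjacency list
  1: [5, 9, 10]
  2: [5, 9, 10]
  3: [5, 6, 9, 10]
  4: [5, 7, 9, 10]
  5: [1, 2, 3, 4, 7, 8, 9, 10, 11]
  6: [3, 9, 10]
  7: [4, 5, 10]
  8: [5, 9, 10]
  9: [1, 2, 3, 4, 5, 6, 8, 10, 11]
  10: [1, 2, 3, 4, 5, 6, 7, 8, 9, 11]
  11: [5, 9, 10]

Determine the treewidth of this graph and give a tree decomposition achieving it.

Every bag has size at most 4, so the width is 4 − 1 = 3 and tw(G) ≤ 3. On the other hand G contains the 4-clique {1, 5, 9, 10}. A clique must lie in a single bag of any decomposition, so no decomposition can have width below 3. Hence tw(G) = 3 exactly.

Treewidth 3.
One optimal decomposition is:
Bags: B1 = {1, 5, 9, 10}  B2 = {3, 5, 9, 10}  B3 = {4, 5, 9, 10}  B4 = {2, 5, 9, 10}  B5 = {3, 6, 9, 10}  B6 = {4, 5, 7, 10}  B7 = {5, 9, 10, 11}  B8 = {5, 8, 9, 10}
Tree: B1–B2, B1–B3, B3–B4, B2–B5, B3–B6, B2–B7, B1–B8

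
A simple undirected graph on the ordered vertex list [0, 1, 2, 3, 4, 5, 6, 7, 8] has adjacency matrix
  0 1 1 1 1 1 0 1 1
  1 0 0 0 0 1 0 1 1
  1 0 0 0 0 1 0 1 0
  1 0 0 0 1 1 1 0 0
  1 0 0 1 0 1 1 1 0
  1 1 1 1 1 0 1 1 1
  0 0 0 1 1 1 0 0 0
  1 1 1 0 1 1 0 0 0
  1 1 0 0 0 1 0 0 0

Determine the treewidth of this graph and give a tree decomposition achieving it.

Every bag has size at most 4, so the width is 4 − 1 = 3 and tw(G) ≤ 3. Conversely, {0, 1, 5, 8} is a clique of size 4, and the vertices of any clique must share a bag in every tree decomposition; so some bag has ≥ 4 vertices and tw(G) ≥ 3. Hence tw(G) = 3 exactly.

Treewidth 3.
Bags: B1 = {0, 1, 5, 7}  B2 = {0, 4, 5, 7}  B3 = {0, 3, 4, 5}  B4 = {0, 2, 5, 7}  B5 = {3, 4, 5, 6}  B6 = {0, 1, 5, 8}
Tree: B1–B2, B2–B3, B2–B4, B3–B5, B1–B6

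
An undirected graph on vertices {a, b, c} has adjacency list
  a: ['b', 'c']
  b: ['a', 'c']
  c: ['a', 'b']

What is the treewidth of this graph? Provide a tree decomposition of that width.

Treewidth 2.
One optimal decomposition is:
Bags: B1 = {a, b, c}
Tree: (single bag)

With just one bag of size 3, the width is 3 − 1 = 2, so tw(G) ≤ 2. Conversely, {a, b, c} is a clique of size 3, and the vertices of any clique must share a bag in every tree decomposition; so some bag has ≥ 3 vertices and tw(G) ≥ 2. Therefore the treewidth is 2.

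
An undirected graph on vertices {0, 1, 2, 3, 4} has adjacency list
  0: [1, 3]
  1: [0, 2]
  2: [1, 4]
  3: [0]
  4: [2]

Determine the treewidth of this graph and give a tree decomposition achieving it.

The largest bag has 2 vertices, giving width 1; this decomposition certifies tw(G) ≤ 1. Any graph with an edge has treewidth ≥ 1, and G has the edge 4–2. Combining the bounds, tw(G) = 1.

Treewidth 1.
One optimal decomposition is:
Bags: B1 = {2, 4}  B2 = {1, 2}  B3 = {0, 1}  B4 = {0, 3}
Tree: B1–B2, B2–B3, B3–B4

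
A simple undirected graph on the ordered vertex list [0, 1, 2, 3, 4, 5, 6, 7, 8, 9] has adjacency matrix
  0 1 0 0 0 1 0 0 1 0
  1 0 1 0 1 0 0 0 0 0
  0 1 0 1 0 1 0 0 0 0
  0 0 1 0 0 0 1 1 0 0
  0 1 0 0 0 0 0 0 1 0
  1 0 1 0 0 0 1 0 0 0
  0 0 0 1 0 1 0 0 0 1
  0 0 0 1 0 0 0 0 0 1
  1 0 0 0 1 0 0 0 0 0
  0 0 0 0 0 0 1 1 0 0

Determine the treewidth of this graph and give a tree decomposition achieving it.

Treewidth 2.
One optimal decomposition is:
Bags: B1 = {1, 4, 8}  B2 = {0, 1, 8}  B3 = {0, 1, 2}  B4 = {0, 2, 5}  B5 = {2, 3, 5}  B6 = {3, 5, 6}  B7 = {3, 6, 7}  B8 = {6, 7, 9}
Tree: B1–B2, B2–B3, B3–B4, B4–B5, B5–B6, B6–B7, B7–B8

The largest bag has 3 vertices, giving width 2; this decomposition certifies tw(G) ≤ 2. The edges 4–8–0–1–4 form a cycle, so G is not a tree and its treewidth is at least 2. Combining the bounds, tw(G) = 2.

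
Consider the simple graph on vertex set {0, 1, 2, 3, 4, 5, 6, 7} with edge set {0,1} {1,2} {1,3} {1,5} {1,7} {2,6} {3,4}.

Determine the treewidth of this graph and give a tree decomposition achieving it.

Each bag holds 2 vertices, so the decomposition has width 1, which upper-bounds the treewidth. Any graph with an edge has treewidth ≥ 1, and G has the edge 1–3. The upper and lower bounds meet at 1, so that is the treewidth.

Treewidth 1.
One optimal decomposition is:
Bags: B1 = {1, 3}  B2 = {1, 7}  B3 = {1, 2}  B4 = {3, 4}  B5 = {1, 5}  B6 = {0, 1}  B7 = {2, 6}
Tree: B1–B2, B1–B3, B1–B4, B1–B5, B5–B6, B3–B7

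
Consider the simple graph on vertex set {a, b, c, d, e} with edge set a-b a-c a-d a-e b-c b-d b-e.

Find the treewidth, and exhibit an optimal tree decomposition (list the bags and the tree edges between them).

Treewidth 2.
One such decomposition:
Bags: B1 = {a, b, c}  B2 = {a, b, d}  B3 = {a, b, e}
Tree: B1–B2, B1–B3

Every bag has size at most 3, so the width is 3 − 1 = 2 and tw(G) ≤ 2. For the lower bound, the 3 vertices {a, b, d} are pairwise adjacent, and any tree decomposition puts a clique entirely inside one bag — forcing width ≥ 2. Therefore the treewidth is 2.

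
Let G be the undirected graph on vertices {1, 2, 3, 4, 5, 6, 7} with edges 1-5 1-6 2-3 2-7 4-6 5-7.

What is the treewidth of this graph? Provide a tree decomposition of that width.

Each bag holds 2 vertices, so the decomposition has width 1, which upper-bounds the treewidth. G has an edge, so its treewidth is at least 1. The upper and lower bounds meet at 1, so that is the treewidth.

Treewidth 1.
Bags: B1 = {2, 3}  B2 = {2, 7}  B3 = {5, 7}  B4 = {1, 5}  B5 = {1, 6}  B6 = {4, 6}
Tree: B1–B2, B2–B3, B3–B4, B4–B5, B5–B6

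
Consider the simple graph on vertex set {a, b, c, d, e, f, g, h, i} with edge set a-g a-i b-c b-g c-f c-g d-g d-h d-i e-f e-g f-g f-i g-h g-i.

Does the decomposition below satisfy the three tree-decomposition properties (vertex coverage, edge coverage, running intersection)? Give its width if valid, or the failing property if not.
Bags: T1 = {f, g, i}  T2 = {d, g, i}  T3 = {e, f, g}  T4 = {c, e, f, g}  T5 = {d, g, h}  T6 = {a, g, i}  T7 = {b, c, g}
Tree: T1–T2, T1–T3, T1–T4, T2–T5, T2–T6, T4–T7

No — bags containing vertex e are not connected in the tree.

A tree decomposition must satisfy three properties: every vertex lies in some bag; for every edge, both endpoints lie together in some bag; and for every vertex, the bags containing it form a connected subtree. Here bags containing vertex e are not connected in the tree, so the decomposition is invalid.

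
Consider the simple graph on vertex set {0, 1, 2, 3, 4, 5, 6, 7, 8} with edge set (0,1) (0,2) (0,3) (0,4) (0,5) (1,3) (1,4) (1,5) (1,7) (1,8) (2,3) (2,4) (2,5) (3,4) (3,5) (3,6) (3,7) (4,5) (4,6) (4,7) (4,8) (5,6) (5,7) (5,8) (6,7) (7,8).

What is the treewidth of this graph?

A width-4 tree decomposition is:
Bags: B1 = {0, 1, 3, 4, 5}  B2 = {1, 3, 4, 5, 7}  B3 = {0, 2, 3, 4, 5}  B4 = {3, 4, 5, 6, 7}  B5 = {1, 4, 5, 7, 8}
Tree: B1–B2, B1–B3, B2–B4, B2–B5
Every bag has size at most 5, so the width is 5 − 1 = 4 and tw(G) ≤ 4. For the lower bound, the 5 vertices {1, 4, 5, 7, 8} are pairwise adjacent, and any tree decomposition puts a clique entirely inside one bag — forcing width ≥ 4. Combining the bounds, tw(G) = 4.

4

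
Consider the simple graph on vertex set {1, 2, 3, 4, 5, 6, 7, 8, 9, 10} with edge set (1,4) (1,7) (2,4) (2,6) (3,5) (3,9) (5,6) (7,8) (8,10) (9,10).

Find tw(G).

A width-2 tree decomposition is:
Bags: B1 = {3, 5, 6}  B2 = {3, 6, 9}  B3 = {6, 9, 10}  B4 = {6, 8, 10}  B5 = {6, 7, 8}  B6 = {1, 6, 7}  B7 = {1, 4, 6}  B8 = {2, 4, 6}
Tree: B1–B2, B2–B3, B3–B4, B4–B5, B5–B6, B6–B7, B7–B8
Each bag holds 3 vertices, so the decomposition has width 2, which upper-bounds the treewidth. Since 6–5–3–9–10–8–7–1–4–2–6 is a cycle in G, G is not acyclic. Forests are exactly the graphs of treewidth ≤ 1, so tw(G) ≥ 2. The upper and lower bounds meet at 2, so that is the treewidth.

2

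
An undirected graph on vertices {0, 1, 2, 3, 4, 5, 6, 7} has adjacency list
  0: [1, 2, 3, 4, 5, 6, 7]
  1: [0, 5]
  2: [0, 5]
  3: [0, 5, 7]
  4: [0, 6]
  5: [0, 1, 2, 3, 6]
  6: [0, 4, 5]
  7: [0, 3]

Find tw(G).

2

A width-2 tree decomposition is:
Bags: B1 = {0, 5, 6}  B2 = {0, 1, 5}  B3 = {0, 2, 5}  B4 = {0, 3, 5}  B5 = {0, 3, 7}  B6 = {0, 4, 6}
Tree: B1–B2, B2–B3, B2–B4, B4–B5, B1–B6
The largest bag has 3 vertices, giving width 2; this decomposition certifies tw(G) ≤ 2. For the lower bound, the 3 vertices {0, 4, 6} are pairwise adjacent, and any tree decomposition puts a clique entirely inside one bag — forcing width ≥ 2. The upper and lower bounds meet at 2, so that is the treewidth.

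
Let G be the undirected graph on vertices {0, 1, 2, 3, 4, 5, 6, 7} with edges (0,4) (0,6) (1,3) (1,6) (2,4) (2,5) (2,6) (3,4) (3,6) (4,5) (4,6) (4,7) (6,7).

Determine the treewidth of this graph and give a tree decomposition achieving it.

The largest bag has 3 vertices, giving width 2; this decomposition certifies tw(G) ≤ 2. For the lower bound, the 3 vertices {1, 3, 6} are pairwise adjacent, and any tree decomposition puts a clique entirely inside one bag — forcing width ≥ 2. Therefore the treewidth is 2.

Treewidth 2.
One optimal decomposition is:
Bags: B1 = {2, 4, 6}  B2 = {3, 4, 6}  B3 = {0, 4, 6}  B4 = {2, 4, 5}  B5 = {1, 3, 6}  B6 = {4, 6, 7}
Tree: B1–B2, B1–B3, B1–B4, B2–B5, B1–B6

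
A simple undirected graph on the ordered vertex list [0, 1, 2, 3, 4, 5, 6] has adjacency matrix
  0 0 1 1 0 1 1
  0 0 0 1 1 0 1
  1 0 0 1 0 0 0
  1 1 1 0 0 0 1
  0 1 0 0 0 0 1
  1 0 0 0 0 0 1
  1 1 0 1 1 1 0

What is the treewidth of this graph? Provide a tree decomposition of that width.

Treewidth 2.
One such decomposition:
Bags: B1 = {1, 3, 6}  B2 = {1, 4, 6}  B3 = {0, 3, 6}  B4 = {0, 2, 3}  B5 = {0, 5, 6}
Tree: B1–B2, B1–B3, B3–B4, B3–B5

Every bag has size at most 3, so the width is 3 − 1 = 2 and tw(G) ≤ 2. Conversely, {0, 2, 3} is a clique of size 3, and the vertices of any clique must share a bag in every tree decomposition; so some bag has ≥ 3 vertices and tw(G) ≥ 2. Therefore the treewidth is 2.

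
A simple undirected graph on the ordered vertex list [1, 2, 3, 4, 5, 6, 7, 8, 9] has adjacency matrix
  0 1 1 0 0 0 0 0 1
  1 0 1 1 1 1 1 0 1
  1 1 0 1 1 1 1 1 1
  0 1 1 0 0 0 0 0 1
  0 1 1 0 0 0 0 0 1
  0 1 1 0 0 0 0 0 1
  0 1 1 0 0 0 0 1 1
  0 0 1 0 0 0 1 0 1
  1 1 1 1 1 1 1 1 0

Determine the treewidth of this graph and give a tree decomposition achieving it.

Treewidth 3.
One optimal decomposition is:
Bags: B1 = {2, 3, 7, 9}  B2 = {1, 2, 3, 9}  B3 = {2, 3, 5, 9}  B4 = {3, 7, 8, 9}  B5 = {2, 3, 6, 9}  B6 = {2, 3, 4, 9}
Tree: B1–B2, B1–B3, B1–B4, B1–B5, B2–B6

Each bag holds 4 vertices, so the decomposition has width 3, which upper-bounds the treewidth. Conversely, {3, 7, 8, 9} is a clique of size 4, and the vertices of any clique must share a bag in every tree decomposition; so some bag has ≥ 4 vertices and tw(G) ≥ 3. Combining the bounds, tw(G) = 3.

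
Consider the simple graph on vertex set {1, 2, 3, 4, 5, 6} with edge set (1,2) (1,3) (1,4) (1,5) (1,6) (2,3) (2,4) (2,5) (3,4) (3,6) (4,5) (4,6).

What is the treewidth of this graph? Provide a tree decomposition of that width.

Treewidth 3.
One optimal decomposition is:
Bags: B1 = {1, 2, 4, 5}  B2 = {1, 2, 3, 4}  B3 = {1, 3, 4, 6}
Tree: B1–B2, B2–B3

The largest bag has 4 vertices, giving width 3; this decomposition certifies tw(G) ≤ 3. On the other hand G contains the 4-clique {1, 2, 3, 4}. A clique must lie in a single bag of any decomposition, so no decomposition can have width below 3. Therefore the treewidth is 3.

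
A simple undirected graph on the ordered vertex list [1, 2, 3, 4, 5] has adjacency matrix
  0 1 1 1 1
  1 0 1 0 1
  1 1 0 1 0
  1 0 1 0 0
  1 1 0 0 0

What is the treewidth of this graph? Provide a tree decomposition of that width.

Each bag holds 3 vertices, so the decomposition has width 2, which upper-bounds the treewidth. For the lower bound, the 3 vertices {1, 2, 3} are pairwise adjacent, and any tree decomposition puts a clique entirely inside one bag — forcing width ≥ 2. Combining the bounds, tw(G) = 2.

Treewidth 2.
Bags: B1 = {1, 3, 4}  B2 = {1, 2, 3}  B3 = {1, 2, 5}
Tree: B1–B2, B2–B3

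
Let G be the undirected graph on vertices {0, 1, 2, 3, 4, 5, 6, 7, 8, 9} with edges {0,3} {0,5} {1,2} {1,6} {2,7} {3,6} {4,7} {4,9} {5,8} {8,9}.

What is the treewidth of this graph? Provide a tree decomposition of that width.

Each bag holds 3 vertices, so the decomposition has width 2, which upper-bounds the treewidth. Since 8–9–4–7–2–1–6–3–0–5–8 is a cycle in G, G is not acyclic. Forests are exactly the graphs of treewidth ≤ 1, so tw(G) ≥ 2. Combining the bounds, tw(G) = 2.

Treewidth 2.
Bags: B1 = {4, 8, 9}  B2 = {4, 7, 8}  B3 = {2, 7, 8}  B4 = {1, 2, 8}  B5 = {1, 6, 8}  B6 = {3, 6, 8}  B7 = {0, 3, 8}  B8 = {0, 5, 8}
Tree: B1–B2, B2–B3, B3–B4, B4–B5, B5–B6, B6–B7, B7–B8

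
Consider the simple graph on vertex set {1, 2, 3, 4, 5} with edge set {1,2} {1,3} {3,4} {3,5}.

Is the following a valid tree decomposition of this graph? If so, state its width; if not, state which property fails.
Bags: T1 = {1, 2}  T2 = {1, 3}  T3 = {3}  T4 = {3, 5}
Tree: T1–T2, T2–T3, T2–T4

A tree decomposition must satisfy three properties: every vertex lies in some bag; for every edge, both endpoints lie together in some bag; and for every vertex, the bags containing it form a connected subtree. Here vertex 4 appears in no bag, so the decomposition is invalid.

No — vertex 4 appears in no bag.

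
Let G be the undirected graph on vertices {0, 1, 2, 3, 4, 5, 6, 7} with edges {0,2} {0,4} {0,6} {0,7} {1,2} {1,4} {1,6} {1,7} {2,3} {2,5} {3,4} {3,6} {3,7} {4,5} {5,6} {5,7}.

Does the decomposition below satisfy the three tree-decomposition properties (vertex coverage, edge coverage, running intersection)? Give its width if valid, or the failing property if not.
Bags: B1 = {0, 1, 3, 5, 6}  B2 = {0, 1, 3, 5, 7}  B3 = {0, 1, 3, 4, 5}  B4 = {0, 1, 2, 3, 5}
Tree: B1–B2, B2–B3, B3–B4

Yes; width 4.

Vertex coverage: the bags together contain {0, 1, 2, 3, 4, 5, 6, 7}, the full vertex set. Edge coverage: each edge of G has both endpoints in at least one bag. Running intersection: for every vertex, the bags containing it form a connected subtree. All three properties hold, so this is a valid tree decomposition of width max|bag| − 1 = 4, and hence tw(G) ≤ 4.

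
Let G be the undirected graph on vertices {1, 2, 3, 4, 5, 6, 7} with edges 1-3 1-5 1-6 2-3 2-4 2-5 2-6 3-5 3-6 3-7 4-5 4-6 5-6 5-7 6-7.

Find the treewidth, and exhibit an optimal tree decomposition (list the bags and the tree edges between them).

Every bag has size at most 4, so the width is 4 − 1 = 3 and tw(G) ≤ 3. Conversely, {1, 3, 5, 6} is a clique of size 4, and the vertices of any clique must share a bag in every tree decomposition; so some bag has ≥ 4 vertices and tw(G) ≥ 3. Therefore the treewidth is 3.

Treewidth 3.
One such decomposition:
Bags: B1 = {1, 3, 5, 6}  B2 = {2, 3, 5, 6}  B3 = {3, 5, 6, 7}  B4 = {2, 4, 5, 6}
Tree: B1–B2, B2–B3, B2–B4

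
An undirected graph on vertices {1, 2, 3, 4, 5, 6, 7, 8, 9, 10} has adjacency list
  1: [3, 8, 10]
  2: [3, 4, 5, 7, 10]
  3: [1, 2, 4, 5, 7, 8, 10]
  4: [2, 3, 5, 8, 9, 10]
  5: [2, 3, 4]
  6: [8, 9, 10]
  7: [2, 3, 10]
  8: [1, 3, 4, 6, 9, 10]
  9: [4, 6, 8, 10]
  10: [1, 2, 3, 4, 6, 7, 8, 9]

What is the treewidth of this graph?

A width-3 tree decomposition is:
Bags: B1 = {3, 4, 8, 10}  B2 = {1, 3, 8, 10}  B3 = {4, 8, 9, 10}  B4 = {6, 8, 9, 10}  B5 = {2, 3, 4, 10}  B6 = {2, 3, 4, 5}  B7 = {2, 3, 7, 10}
Tree: B1–B2, B1–B3, B3–B4, B1–B5, B5–B6, B5–B7
The largest bag has 4 vertices, giving width 3; this decomposition certifies tw(G) ≤ 3. On the other hand G contains the 4-clique {4, 8, 9, 10}. A clique must lie in a single bag of any decomposition, so no decomposition can have width below 3. Hence tw(G) = 3 exactly.

3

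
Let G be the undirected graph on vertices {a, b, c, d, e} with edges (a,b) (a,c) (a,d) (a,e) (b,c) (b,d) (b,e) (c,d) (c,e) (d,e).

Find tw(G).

4

A width-4 tree decomposition is:
Bags: B1 = {a, b, c, d, e}
Tree: (single bag)
With just one bag of size 5, the width is 5 − 1 = 4, so tw(G) ≤ 4. Conversely, {a, b, c, d, e} is a clique of size 5, and the vertices of any clique must share a bag in every tree decomposition; so some bag has ≥ 5 vertices and tw(G) ≥ 4. Therefore the treewidth is 4.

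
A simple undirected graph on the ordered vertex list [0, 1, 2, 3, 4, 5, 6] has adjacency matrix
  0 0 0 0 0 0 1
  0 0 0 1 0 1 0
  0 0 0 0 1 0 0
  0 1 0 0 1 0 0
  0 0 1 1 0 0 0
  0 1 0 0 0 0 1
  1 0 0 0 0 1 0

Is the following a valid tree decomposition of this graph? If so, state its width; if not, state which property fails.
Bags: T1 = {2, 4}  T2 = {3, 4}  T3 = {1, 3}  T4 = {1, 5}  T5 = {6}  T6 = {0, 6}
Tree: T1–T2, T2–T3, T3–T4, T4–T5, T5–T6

No — edge (5,6) lies in no bag.

A tree decomposition must satisfy three properties: every vertex lies in some bag; for every edge, both endpoints lie together in some bag; and for every vertex, the bags containing it form a connected subtree. Here edge (5,6) lies in no bag, so the decomposition is invalid.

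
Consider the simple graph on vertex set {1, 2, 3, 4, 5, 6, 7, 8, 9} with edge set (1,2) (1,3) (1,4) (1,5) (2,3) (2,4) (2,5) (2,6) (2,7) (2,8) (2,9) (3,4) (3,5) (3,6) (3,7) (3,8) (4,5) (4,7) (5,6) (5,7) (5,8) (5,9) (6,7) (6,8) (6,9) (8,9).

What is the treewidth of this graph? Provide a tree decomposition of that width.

The largest bag has 5 vertices, giving width 4; this decomposition certifies tw(G) ≤ 4. Conversely, {2, 5, 6, 8, 9} is a clique of size 5, and the vertices of any clique must share a bag in every tree decomposition; so some bag has ≥ 5 vertices and tw(G) ≥ 4. Therefore the treewidth is 4.

Treewidth 4.
Bags: B1 = {2, 3, 5, 6, 7}  B2 = {2, 3, 5, 6, 8}  B3 = {2, 3, 4, 5, 7}  B4 = {2, 5, 6, 8, 9}  B5 = {1, 2, 3, 4, 5}
Tree: B1–B2, B1–B3, B2–B4, B3–B5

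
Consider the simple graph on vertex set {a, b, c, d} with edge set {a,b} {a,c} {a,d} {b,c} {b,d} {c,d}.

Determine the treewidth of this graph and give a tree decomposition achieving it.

Treewidth 3.
One such decomposition:
Bags: B1 = {a, b, c, d}
Tree: (single bag)

A single bag containing all 4 vertices is trivially a valid decomposition of width 3. On the other hand G contains the 4-clique {a, b, c, d}. A clique must lie in a single bag of any decomposition, so no decomposition can have width below 3. The upper and lower bounds meet at 3, so that is the treewidth.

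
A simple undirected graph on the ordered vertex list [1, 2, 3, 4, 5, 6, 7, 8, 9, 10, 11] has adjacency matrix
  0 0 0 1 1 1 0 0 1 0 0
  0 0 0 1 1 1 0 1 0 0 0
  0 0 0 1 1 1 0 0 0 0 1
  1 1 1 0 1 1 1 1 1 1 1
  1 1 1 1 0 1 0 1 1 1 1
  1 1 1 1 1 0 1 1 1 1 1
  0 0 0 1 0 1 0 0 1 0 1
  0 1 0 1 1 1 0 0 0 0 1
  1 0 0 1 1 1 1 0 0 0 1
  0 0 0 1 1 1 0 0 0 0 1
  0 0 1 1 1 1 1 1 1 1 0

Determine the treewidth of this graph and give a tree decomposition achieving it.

Treewidth 4.
One such decomposition:
Bags: B1 = {4, 5, 6, 9, 11}  B2 = {3, 4, 5, 6, 11}  B3 = {4, 6, 7, 9, 11}  B4 = {1, 4, 5, 6, 9}  B5 = {4, 5, 6, 8, 11}  B6 = {2, 4, 5, 6, 8}  B7 = {4, 5, 6, 10, 11}
Tree: B1–B2, B1–B3, B1–B4, B1–B5, B5–B6, B1–B7

Every bag has size at most 5, so the width is 5 − 1 = 4 and tw(G) ≤ 4. Conversely, {1, 4, 5, 6, 9} is a clique of size 5, and the vertices of any clique must share a bag in every tree decomposition; so some bag has ≥ 5 vertices and tw(G) ≥ 4. Hence tw(G) = 4 exactly.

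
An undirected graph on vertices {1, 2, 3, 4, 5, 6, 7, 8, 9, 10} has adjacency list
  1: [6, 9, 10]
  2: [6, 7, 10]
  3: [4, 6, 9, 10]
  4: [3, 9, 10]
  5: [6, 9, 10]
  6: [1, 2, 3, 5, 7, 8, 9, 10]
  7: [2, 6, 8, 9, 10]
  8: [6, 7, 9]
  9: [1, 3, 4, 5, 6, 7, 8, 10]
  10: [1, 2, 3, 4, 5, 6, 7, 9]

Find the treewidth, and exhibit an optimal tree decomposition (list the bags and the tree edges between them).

The largest bag has 4 vertices, giving width 3; this decomposition certifies tw(G) ≤ 3. Conversely, {3, 4, 9, 10} is a clique of size 4, and the vertices of any clique must share a bag in every tree decomposition; so some bag has ≥ 4 vertices and tw(G) ≥ 3. Combining the bounds, tw(G) = 3.

Treewidth 3.
One optimal decomposition is:
Bags: B1 = {3, 6, 9, 10}  B2 = {1, 6, 9, 10}  B3 = {5, 6, 9, 10}  B4 = {6, 7, 9, 10}  B5 = {3, 4, 9, 10}  B6 = {2, 6, 7, 10}  B7 = {6, 7, 8, 9}
Tree: B1–B2, B1–B3, B2–B4, B1–B5, B4–B6, B4–B7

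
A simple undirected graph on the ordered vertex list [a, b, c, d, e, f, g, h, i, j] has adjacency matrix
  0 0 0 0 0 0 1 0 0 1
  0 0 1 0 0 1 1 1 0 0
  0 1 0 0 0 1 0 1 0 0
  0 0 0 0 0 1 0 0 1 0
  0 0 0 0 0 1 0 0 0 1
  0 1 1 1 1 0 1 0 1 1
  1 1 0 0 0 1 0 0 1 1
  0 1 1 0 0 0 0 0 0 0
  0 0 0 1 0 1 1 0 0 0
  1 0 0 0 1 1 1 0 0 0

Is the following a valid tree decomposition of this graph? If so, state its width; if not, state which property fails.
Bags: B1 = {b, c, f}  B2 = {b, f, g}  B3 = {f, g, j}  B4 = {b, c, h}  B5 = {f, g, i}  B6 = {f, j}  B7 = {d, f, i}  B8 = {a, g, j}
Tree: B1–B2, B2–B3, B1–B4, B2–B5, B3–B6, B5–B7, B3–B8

A tree decomposition must satisfy three properties: every vertex lies in some bag; for every edge, both endpoints lie together in some bag; and for every vertex, the bags containing it form a connected subtree. Here vertex e appears in no bag, so the decomposition is invalid.

No — vertex e appears in no bag.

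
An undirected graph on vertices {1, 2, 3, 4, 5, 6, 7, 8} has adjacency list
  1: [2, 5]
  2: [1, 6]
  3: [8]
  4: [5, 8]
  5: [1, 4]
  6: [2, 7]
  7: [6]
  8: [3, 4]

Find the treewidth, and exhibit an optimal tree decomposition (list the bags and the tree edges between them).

Each bag holds 2 vertices, so the decomposition has width 1, which upper-bounds the treewidth. Any graph with an edge has treewidth ≥ 1, and G has the edge 3–8. Therefore the treewidth is 1.

Treewidth 1.
Bags: B1 = {3, 8}  B2 = {4, 8}  B3 = {4, 5}  B4 = {1, 5}  B5 = {1, 2}  B6 = {2, 6}  B7 = {6, 7}
Tree: B1–B2, B2–B3, B3–B4, B4–B5, B5–B6, B6–B7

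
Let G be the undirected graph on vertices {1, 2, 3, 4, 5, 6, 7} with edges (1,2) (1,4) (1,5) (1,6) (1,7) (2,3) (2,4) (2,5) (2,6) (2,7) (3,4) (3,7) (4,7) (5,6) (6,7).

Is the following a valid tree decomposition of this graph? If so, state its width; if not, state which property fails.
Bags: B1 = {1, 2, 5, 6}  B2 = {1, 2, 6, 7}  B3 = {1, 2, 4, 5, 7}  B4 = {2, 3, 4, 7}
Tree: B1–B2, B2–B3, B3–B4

A tree decomposition must satisfy three properties: every vertex lies in some bag; for every edge, both endpoints lie together in some bag; and for every vertex, the bags containing it form a connected subtree. Here bags containing vertex 5 are not connected in the tree, so the decomposition is invalid.

No — bags containing vertex 5 are not connected in the tree.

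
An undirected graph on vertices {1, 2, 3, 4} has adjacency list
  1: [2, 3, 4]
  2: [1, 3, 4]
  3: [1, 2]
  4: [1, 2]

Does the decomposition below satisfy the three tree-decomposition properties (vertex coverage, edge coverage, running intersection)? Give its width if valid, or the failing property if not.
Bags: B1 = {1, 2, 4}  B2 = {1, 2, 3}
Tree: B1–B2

Checking the three conditions: (i) the bags cover all of {1, 2, 3, 4}; (ii) for each edge, some bag contains both endpoints; (iii) the bags containing any fixed vertex form a subtree. All hold, so the decomposition is valid with width 3 − 1 = 2.

Yes; width 2.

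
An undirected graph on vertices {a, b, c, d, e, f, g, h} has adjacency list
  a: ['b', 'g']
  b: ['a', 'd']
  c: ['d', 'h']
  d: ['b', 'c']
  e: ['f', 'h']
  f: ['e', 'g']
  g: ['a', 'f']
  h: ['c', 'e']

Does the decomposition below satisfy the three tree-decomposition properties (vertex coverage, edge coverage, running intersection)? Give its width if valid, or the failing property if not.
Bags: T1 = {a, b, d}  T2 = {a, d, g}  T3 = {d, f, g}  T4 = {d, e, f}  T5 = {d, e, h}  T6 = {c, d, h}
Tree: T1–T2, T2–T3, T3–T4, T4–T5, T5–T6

Vertex coverage: the bags together contain {a, b, c, d, e, f, g, h}, the full vertex set. Edge coverage: each edge of G has both endpoints in at least one bag. Running intersection: for every vertex, the bags containing it form a connected subtree. All three properties hold, so this is a valid tree decomposition of width max|bag| − 1 = 2, and hence tw(G) ≤ 2.

Yes; width 2.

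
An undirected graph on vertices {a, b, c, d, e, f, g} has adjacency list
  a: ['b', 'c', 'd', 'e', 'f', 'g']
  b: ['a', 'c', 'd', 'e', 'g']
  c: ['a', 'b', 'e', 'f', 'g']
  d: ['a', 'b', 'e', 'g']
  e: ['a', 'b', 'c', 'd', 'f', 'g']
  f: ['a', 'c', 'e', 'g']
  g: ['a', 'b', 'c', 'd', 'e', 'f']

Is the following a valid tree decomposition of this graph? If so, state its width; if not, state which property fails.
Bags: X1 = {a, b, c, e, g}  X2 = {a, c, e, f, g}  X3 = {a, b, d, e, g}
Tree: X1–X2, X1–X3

Yes; width 4.

Every vertex of G appears in some bag (union = {a, b, c, d, e, f, g}); every edge is covered by a bag; and for each vertex v the set of bags containing v is connected in the bag tree. The decomposition is therefore valid. The largest bag has 5 vertices, so the width is 4.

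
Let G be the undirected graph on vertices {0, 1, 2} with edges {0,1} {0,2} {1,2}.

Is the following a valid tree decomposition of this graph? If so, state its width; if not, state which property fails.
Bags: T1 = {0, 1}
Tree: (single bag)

A tree decomposition must satisfy three properties: every vertex lies in some bag; for every edge, both endpoints lie together in some bag; and for every vertex, the bags containing it form a connected subtree. Here vertex 2 appears in no bag, so the decomposition is invalid.

No — vertex 2 appears in no bag.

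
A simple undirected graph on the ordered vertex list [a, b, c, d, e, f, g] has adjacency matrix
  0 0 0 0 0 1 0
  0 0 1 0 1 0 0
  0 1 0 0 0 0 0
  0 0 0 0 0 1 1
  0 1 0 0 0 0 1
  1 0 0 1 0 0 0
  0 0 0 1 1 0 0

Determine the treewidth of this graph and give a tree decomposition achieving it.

Each bag holds 2 vertices, so the decomposition has width 1, which upper-bounds the treewidth. Since G has at least one edge (e.g. a–f), it is not an edgeless graph, so tw(G) ≥ 1. Combining the bounds, tw(G) = 1.

Treewidth 1.
One such decomposition:
Bags: B1 = {a, f}  B2 = {d, f}  B3 = {d, g}  B4 = {e, g}  B5 = {b, e}  B6 = {b, c}
Tree: B1–B2, B2–B3, B3–B4, B4–B5, B5–B6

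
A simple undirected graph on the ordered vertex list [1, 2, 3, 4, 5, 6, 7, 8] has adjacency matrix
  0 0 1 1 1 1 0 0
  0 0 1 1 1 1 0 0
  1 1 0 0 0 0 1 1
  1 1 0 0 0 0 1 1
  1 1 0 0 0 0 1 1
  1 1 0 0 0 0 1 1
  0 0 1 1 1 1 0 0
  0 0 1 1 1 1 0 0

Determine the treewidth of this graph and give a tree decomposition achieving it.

Treewidth 4.
One such decomposition:
Bags: B1 = {1, 2, 4, 7, 8}  B2 = {1, 2, 5, 7, 8}  B3 = {1, 2, 3, 7, 8}  B4 = {1, 2, 6, 7, 8}
Tree: B1–B2, B2–B3, B3–B4

Each bag holds 5 vertices, so the decomposition has width 4, which upper-bounds the treewidth. For the lower bound: the 5 vertex sets {4,7}, {5,8}, {1,3}, {2}, {6} are disjoint, each induces a connected subgraph, and every pair is joined by at least one edge of G. Contracting each set to a single vertex therefore yields K_{5} as a minor, and since treewidth is minor-monotone, tw(G) ≥ tw(K_{5}) = 4. The upper and lower bounds meet at 4, so that is the treewidth.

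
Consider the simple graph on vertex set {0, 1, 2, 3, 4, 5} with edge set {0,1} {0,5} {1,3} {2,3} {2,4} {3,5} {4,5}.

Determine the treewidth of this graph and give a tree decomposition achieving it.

Treewidth 2.
Bags: B1 = {2, 4, 5}  B2 = {2, 3, 5}  B3 = {0, 3, 5}  B4 = {0, 1, 3}
Tree: B1–B2, B2–B3, B3–B4

Every bag has size at most 3, so the width is 3 − 1 = 2 and tw(G) ≤ 2. Since 4–2–3–5–4 is a cycle in G, G is not acyclic. Forests are exactly the graphs of treewidth ≤ 1, so tw(G) ≥ 2. Hence tw(G) = 2 exactly.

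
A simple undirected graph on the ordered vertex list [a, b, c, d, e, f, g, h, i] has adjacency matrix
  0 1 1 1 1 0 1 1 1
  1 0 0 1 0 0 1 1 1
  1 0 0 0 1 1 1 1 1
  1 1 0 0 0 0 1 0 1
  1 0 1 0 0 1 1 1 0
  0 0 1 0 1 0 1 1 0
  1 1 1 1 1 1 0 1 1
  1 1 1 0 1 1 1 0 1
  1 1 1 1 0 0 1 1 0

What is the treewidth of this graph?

4

A width-4 tree decomposition is:
Bags: B1 = {a, c, e, g, h}  B2 = {a, c, g, h, i}  B3 = {a, b, g, h, i}  B4 = {c, e, f, g, h}  B5 = {a, b, d, g, i}
Tree: B1–B2, B2–B3, B1–B4, B3–B5
The largest bag has 5 vertices, giving width 4; this decomposition certifies tw(G) ≤ 4. Conversely, {a, b, d, g, i} is a clique of size 5, and the vertices of any clique must share a bag in every tree decomposition; so some bag has ≥ 5 vertices and tw(G) ≥ 4. Hence tw(G) = 4 exactly.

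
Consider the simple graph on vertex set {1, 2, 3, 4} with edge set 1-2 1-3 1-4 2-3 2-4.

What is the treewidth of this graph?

A width-2 tree decomposition is:
Bags: B1 = {1, 2, 3}  B2 = {1, 2, 4}
Tree: B1–B2
The largest bag has 3 vertices, giving width 2; this decomposition certifies tw(G) ≤ 2. For the lower bound, the 3 vertices {1, 2, 3} are pairwise adjacent, and any tree decomposition puts a clique entirely inside one bag — forcing width ≥ 2. Hence tw(G) = 2 exactly.

2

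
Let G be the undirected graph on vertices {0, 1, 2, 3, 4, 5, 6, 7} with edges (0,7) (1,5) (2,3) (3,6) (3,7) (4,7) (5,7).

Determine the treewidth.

1

A width-1 tree decomposition is:
Bags: B1 = {0, 7}  B2 = {4, 7}  B3 = {5, 7}  B4 = {3, 7}  B5 = {3, 6}  B6 = {2, 3}  B7 = {1, 5}
Tree: B1–B2, B2–B3, B3–B4, B4–B5, B4–B6, B3–B7
Every bag has size at most 2, so the width is 2 − 1 = 1 and tw(G) ≤ 1. Since G has at least one edge (e.g. 7–0), it is not an edgeless graph, so tw(G) ≥ 1. Therefore the treewidth is 1.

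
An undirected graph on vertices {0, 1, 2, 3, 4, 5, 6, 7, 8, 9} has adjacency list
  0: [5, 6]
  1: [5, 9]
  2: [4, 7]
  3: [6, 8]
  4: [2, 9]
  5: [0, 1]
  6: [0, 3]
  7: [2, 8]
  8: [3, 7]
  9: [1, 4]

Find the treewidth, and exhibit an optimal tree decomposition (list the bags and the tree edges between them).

Each bag holds 3 vertices, so the decomposition has width 2, which upper-bounds the treewidth. For the lower bound, G contains the cycle 7–2–4–9–1–5–0–6–3–8–7, so G is not a forest; only forests have treewidth ≤ 1, hence tw(G) ≥ 2. Therefore the treewidth is 2.

Treewidth 2.
One such decomposition:
Bags: B1 = {2, 4, 7}  B2 = {4, 7, 9}  B3 = {1, 7, 9}  B4 = {1, 5, 7}  B5 = {0, 5, 7}  B6 = {0, 6, 7}  B7 = {3, 6, 7}  B8 = {3, 7, 8}
Tree: B1–B2, B2–B3, B3–B4, B4–B5, B5–B6, B6–B7, B7–B8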